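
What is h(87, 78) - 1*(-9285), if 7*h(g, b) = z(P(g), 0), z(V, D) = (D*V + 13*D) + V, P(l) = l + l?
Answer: 65169/7 ≈ 9309.9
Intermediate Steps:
P(l) = 2*l
z(V, D) = V + 13*D + D*V (z(V, D) = (13*D + D*V) + V = V + 13*D + D*V)
h(g, b) = 2*g/7 (h(g, b) = (2*g + 13*0 + 0*(2*g))/7 = (2*g + 0 + 0)/7 = (2*g)/7 = 2*g/7)
h(87, 78) - 1*(-9285) = (2/7)*87 - 1*(-9285) = 174/7 + 9285 = 65169/7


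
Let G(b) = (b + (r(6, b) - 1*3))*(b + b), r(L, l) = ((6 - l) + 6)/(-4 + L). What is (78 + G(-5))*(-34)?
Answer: -2482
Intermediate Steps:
r(L, l) = (12 - l)/(-4 + L)
G(b) = 2*b*(3 + b/2) (G(b) = (b + ((12 - b)/(-4 + 6) - 1*3))*(b + b) = (b + ((12 - b)/2 - 3))*(2*b) = (b + ((6 - b/2) - 3))*(2*b) = (b + (3 - b/2))*(2*b) = (3 + b/2)*(2*b) = 2*b*(3 + b/2))
(78 + G(-5))*(-34) = (78 - 5*(6 - 5))*(-34) = (78 - 5*1)*(-34) = (78 - 5)*(-34) = 73*(-34) = -2482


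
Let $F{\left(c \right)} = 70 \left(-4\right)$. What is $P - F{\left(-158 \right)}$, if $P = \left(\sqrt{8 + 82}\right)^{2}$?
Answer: $370$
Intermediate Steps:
$P = 90$ ($P = \left(\sqrt{90}\right)^{2} = \left(3 \sqrt{10}\right)^{2} = 90$)
$F{\left(c \right)} = -280$
$P - F{\left(-158 \right)} = 90 - -280 = 90 + 280 = 370$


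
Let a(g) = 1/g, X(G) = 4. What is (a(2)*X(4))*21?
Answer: 42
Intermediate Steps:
a(g) = 1/g
(a(2)*X(4))*21 = (4/2)*21 = ((1/2)*4)*21 = 2*21 = 42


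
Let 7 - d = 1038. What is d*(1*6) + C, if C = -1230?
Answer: -7416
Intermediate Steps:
d = -1031 (d = 7 - 1*1038 = 7 - 1038 = -1031)
d*(1*6) + C = -1031*6 - 1230 = -6186 - 1230 = -7416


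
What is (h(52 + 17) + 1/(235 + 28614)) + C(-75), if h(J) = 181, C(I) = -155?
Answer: 750075/28849 ≈ 26.000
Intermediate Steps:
(h(52 + 17) + 1/(235 + 28614)) + C(-75) = (181 + 1/(235 + 28614)) - 155 = (181 + 1/28849) - 155 = 5221670/28849 - 155 = 750075/28849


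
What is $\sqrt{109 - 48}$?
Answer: $\sqrt{61} \approx 7.8102$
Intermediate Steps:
$\sqrt{109 - 48} = \sqrt{61}$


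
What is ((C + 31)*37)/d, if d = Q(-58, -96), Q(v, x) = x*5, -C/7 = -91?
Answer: -6179/120 ≈ -51.492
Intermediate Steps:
C = 637 (C = -7*(-91) = 637)
Q(v, x) = 5*x
d = -480 (d = 5*(-96) = -480)
((C + 31)*37)/d = ((637 + 31)*37)/(-480) = (668*37)*(-1/480) = 24716*(-1/480) = -6179/120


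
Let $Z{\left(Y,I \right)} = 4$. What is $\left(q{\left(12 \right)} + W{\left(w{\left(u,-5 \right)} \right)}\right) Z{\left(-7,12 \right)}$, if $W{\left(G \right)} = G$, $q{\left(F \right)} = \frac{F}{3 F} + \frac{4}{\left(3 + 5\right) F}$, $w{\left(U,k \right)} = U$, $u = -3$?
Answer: $- \frac{21}{2} \approx -10.5$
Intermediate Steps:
$q{\left(F \right)} = \frac{1}{3} + \frac{1}{2 F}$ ($q{\left(F \right)} = F \frac{1}{3 F} + \frac{4}{8 F} = \frac{1}{3} + 4 \frac{1}{8 F} = \frac{1}{3} + \frac{1}{2 F}$)
$\left(q{\left(12 \right)} + W{\left(w{\left(u,-5 \right)} \right)}\right) Z{\left(-7,12 \right)} = \left(\frac{3 + 2 \cdot 12}{6 \cdot 12} - 3\right) 4 = \left(\frac{1}{6} \cdot \frac{1}{12} \left(3 + 24\right) - 3\right) 4 = \left(\frac{1}{6} \cdot \frac{1}{12} \cdot 27 - 3\right) 4 = \left(\frac{3}{8} - 3\right) 4 = \left(- \frac{21}{8}\right) 4 = - \frac{21}{2}$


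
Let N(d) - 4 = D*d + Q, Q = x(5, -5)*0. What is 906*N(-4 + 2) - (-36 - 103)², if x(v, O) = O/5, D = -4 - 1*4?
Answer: -1201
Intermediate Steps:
D = -8 (D = -4 - 4 = -8)
x(v, O) = O/5 (x(v, O) = O*(⅕) = O/5)
Q = 0 (Q = ((⅕)*(-5))*0 = -1*0 = 0)
N(d) = 4 - 8*d (N(d) = 4 + (-8*d + 0) = 4 - 8*d)
906*N(-4 + 2) - (-36 - 103)² = 906*(4 - 8*(-4 + 2)) - (-36 - 103)² = 906*(4 - 8*(-2)) - 1*(-139)² = 906*(4 + 16) - 1*19321 = 906*20 - 19321 = 18120 - 19321 = -1201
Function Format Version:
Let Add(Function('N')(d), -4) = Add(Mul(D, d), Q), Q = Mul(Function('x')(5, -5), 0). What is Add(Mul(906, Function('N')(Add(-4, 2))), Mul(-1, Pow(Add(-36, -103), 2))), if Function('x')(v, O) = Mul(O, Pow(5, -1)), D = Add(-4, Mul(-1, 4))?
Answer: -1201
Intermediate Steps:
D = -8 (D = Add(-4, -4) = -8)
Function('x')(v, O) = Mul(Rational(1, 5), O) (Function('x')(v, O) = Mul(O, Rational(1, 5)) = Mul(Rational(1, 5), O))
Q = 0 (Q = Mul(Mul(Rational(1, 5), -5), 0) = Mul(-1, 0) = 0)
Function('N')(d) = Add(4, Mul(-8, d)) (Function('N')(d) = Add(4, Add(Mul(-8, d), 0)) = Add(4, Mul(-8, d)))
Add(Mul(906, Function('N')(Add(-4, 2))), Mul(-1, Pow(Add(-36, -103), 2))) = Add(Mul(906, Add(4, Mul(-8, Add(-4, 2)))), Mul(-1, Pow(Add(-36, -103), 2))) = Add(Mul(906, Add(4, Mul(-8, -2))), Mul(-1, Pow(-139, 2))) = Add(Mul(906, Add(4, 16)), Mul(-1, 19321)) = Add(Mul(906, 20), -19321) = Add(18120, -19321) = -1201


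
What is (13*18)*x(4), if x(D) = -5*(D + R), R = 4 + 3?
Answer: -12870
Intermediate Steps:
R = 7
x(D) = -35 - 5*D (x(D) = -5*(D + 7) = -5*(7 + D) = -35 - 5*D)
(13*18)*x(4) = (13*18)*(-35 - 5*4) = 234*(-35 - 20) = 234*(-55) = -12870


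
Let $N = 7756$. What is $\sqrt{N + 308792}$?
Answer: $18 \sqrt{977} \approx 562.63$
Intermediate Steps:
$\sqrt{N + 308792} = \sqrt{7756 + 308792} = \sqrt{316548} = 18 \sqrt{977}$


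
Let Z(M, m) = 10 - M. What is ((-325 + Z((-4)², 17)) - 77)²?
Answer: 166464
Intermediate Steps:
((-325 + Z((-4)², 17)) - 77)² = ((-325 + (10 - 1*(-4)²)) - 77)² = ((-325 + (10 - 1*16)) - 77)² = ((-325 + (10 - 16)) - 77)² = ((-325 - 6) - 77)² = (-331 - 77)² = (-408)² = 166464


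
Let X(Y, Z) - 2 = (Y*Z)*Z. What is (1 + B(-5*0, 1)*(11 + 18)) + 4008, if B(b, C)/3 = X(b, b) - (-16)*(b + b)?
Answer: 4183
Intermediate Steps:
X(Y, Z) = 2 + Y*Z² (X(Y, Z) = 2 + (Y*Z)*Z = 2 + Y*Z²)
B(b, C) = 6 + 3*b³ + 96*b (B(b, C) = 3*((2 + b*b²) - (-16)*(b + b)) = 3*((2 + b³) - (-16)*2*b) = 3*((2 + b³) - (-32)*b) = 3*((2 + b³) + 32*b) = 3*(2 + b³ + 32*b) = 6 + 3*b³ + 96*b)
(1 + B(-5*0, 1)*(11 + 18)) + 4008 = (1 + (6 + 3*(-5*0)³ + 96*(-5*0))*(11 + 18)) + 4008 = (1 + (6 + 3*0³ + 96*0)*29) + 4008 = (1 + (6 + 3*0 + 0)*29) + 4008 = (1 + (6 + 0 + 0)*29) + 4008 = (1 + 6*29) + 4008 = (1 + 174) + 4008 = 175 + 4008 = 4183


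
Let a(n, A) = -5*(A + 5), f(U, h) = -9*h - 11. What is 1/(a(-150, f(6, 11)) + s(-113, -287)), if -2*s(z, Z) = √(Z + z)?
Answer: 21/11029 + 2*I/55145 ≈ 0.0019041 + 3.6268e-5*I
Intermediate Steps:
f(U, h) = -11 - 9*h
s(z, Z) = -√(Z + z)/2
a(n, A) = -25 - 5*A (a(n, A) = -5*(5 + A) = -25 - 5*A)
1/(a(-150, f(6, 11)) + s(-113, -287)) = 1/((-25 - 5*(-11 - 9*11)) - √(-287 - 113)/2) = 1/((-25 - 5*(-11 - 99)) - 10*I) = 1/((-25 - 5*(-110)) - 10*I) = 1/((-25 + 550) - 10*I) = 1/(525 - 10*I) = (525 + 10*I)/275725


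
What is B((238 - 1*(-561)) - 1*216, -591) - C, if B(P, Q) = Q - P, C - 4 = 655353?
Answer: -656531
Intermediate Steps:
C = 655357 (C = 4 + 655353 = 655357)
B((238 - 1*(-561)) - 1*216, -591) - C = (-591 - ((238 - 1*(-561)) - 1*216)) - 1*655357 = (-591 - ((238 + 561) - 216)) - 655357 = (-591 - (799 - 216)) - 655357 = (-591 - 1*583) - 655357 = (-591 - 583) - 655357 = -1174 - 655357 = -656531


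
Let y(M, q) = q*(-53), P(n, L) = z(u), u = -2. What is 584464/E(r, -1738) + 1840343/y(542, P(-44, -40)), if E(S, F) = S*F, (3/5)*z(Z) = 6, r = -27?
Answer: -43025084849/12435390 ≈ -3459.9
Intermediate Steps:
z(Z) = 10 (z(Z) = (5/3)*6 = 10)
P(n, L) = 10
y(M, q) = -53*q
E(S, F) = F*S
584464/E(r, -1738) + 1840343/y(542, P(-44, -40)) = 584464/((-1738*(-27))) + 1840343/((-53*10)) = 584464/46926 + 1840343/(-530) = 584464*(1/46926) + 1840343*(-1/530) = 292232/23463 - 1840343/530 = -43025084849/12435390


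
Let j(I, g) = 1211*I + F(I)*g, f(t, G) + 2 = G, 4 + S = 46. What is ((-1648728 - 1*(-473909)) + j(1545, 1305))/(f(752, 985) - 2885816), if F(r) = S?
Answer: -750986/2884833 ≈ -0.26032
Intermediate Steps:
S = 42 (S = -4 + 46 = 42)
F(r) = 42
f(t, G) = -2 + G
j(I, g) = 42*g + 1211*I (j(I, g) = 1211*I + 42*g = 42*g + 1211*I)
((-1648728 - 1*(-473909)) + j(1545, 1305))/(f(752, 985) - 2885816) = ((-1648728 - 1*(-473909)) + (42*1305 + 1211*1545))/((-2 + 985) - 2885816) = ((-1648728 + 473909) + (54810 + 1870995))/(983 - 2885816) = (-1174819 + 1925805)/(-2884833) = 750986*(-1/2884833) = -750986/2884833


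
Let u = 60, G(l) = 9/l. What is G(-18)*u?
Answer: -30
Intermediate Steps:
G(-18)*u = (9/(-18))*60 = (9*(-1/18))*60 = -½*60 = -30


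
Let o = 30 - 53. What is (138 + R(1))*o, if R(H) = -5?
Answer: -3059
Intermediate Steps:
o = -23
(138 + R(1))*o = (138 - 5)*(-23) = 133*(-23) = -3059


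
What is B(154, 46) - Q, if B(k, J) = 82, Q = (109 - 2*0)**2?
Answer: -11799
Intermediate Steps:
Q = 11881 (Q = (109 + 0)**2 = 109**2 = 11881)
B(154, 46) - Q = 82 - 1*11881 = 82 - 11881 = -11799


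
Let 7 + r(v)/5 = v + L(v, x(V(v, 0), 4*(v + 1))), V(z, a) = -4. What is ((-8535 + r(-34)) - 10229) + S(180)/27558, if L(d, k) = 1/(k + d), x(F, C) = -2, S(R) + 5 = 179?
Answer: -1045502711/55116 ≈ -18969.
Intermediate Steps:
S(R) = 174 (S(R) = -5 + 179 = 174)
L(d, k) = 1/(d + k)
r(v) = -35 + 5*v + 5/(-2 + v) (r(v) = -35 + 5*(v + 1/(v - 2)) = -35 + 5*(v + 1/(-2 + v)) = -35 + (5*v + 5/(-2 + v)) = -35 + 5*v + 5/(-2 + v))
((-8535 + r(-34)) - 10229) + S(180)/27558 = ((-8535 + 5*(1 + (-7 - 34)*(-2 - 34))/(-2 - 34)) - 10229) + 174/27558 = ((-8535 + 5*(1 - 41*(-36))/(-36)) - 10229) + 174*(1/27558) = ((-8535 + 5*(-1/36)*(1 + 1476)) - 10229) + 29/4593 = ((-8535 + 5*(-1/36)*1477) - 10229) + 29/4593 = ((-8535 - 7385/36) - 10229) + 29/4593 = (-314645/36 - 10229) + 29/4593 = -682889/36 + 29/4593 = -1045502711/55116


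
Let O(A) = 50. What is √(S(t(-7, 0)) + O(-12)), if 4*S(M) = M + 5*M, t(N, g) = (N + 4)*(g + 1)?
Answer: √182/2 ≈ 6.7454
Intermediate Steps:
t(N, g) = (1 + g)*(4 + N) (t(N, g) = (4 + N)*(1 + g) = (1 + g)*(4 + N))
S(M) = 3*M/2 (S(M) = (M + 5*M)/4 = (6*M)/4 = 3*M/2)
√(S(t(-7, 0)) + O(-12)) = √(3*(4 - 7 + 4*0 - 7*0)/2 + 50) = √(3*(4 - 7 + 0 + 0)/2 + 50) = √((3/2)*(-3) + 50) = √(-9/2 + 50) = √(91/2) = √182/2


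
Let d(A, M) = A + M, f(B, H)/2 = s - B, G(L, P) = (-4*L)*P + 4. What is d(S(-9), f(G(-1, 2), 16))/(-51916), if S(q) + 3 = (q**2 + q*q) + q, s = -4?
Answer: -59/25958 ≈ -0.0022729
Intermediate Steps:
S(q) = -3 + q + 2*q**2 (S(q) = -3 + ((q**2 + q*q) + q) = -3 + ((q**2 + q**2) + q) = -3 + (2*q**2 + q) = -3 + (q + 2*q**2) = -3 + q + 2*q**2)
G(L, P) = 4 - 4*L*P (G(L, P) = -4*L*P + 4 = 4 - 4*L*P)
f(B, H) = -8 - 2*B (f(B, H) = 2*(-4 - B) = -8 - 2*B)
d(S(-9), f(G(-1, 2), 16))/(-51916) = ((-3 - 9 + 2*(-9)**2) + (-8 - 2*(4 - 4*(-1)*2)))/(-51916) = ((-3 - 9 + 2*81) + (-8 - 2*(4 + 8)))*(-1/51916) = ((-3 - 9 + 162) + (-8 - 2*12))*(-1/51916) = (150 + (-8 - 24))*(-1/51916) = (150 - 32)*(-1/51916) = 118*(-1/51916) = -59/25958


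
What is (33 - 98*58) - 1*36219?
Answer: -41870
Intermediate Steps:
(33 - 98*58) - 1*36219 = (33 - 5684) - 36219 = -5651 - 36219 = -41870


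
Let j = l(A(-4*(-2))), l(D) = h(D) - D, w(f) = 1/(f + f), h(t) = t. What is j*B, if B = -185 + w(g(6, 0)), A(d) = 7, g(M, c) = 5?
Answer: 0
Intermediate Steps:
w(f) = 1/(2*f)
B = -1849/10 (B = -185 + (½)/5 = -185 + (½)*(⅕) = -185 + ⅒ = -1849/10 ≈ -184.90)
l(D) = 0 (l(D) = D - D = 0)
j = 0
j*B = 0*(-1849/10) = 0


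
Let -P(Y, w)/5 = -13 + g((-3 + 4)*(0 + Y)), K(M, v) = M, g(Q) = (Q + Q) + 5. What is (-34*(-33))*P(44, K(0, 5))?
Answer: -448800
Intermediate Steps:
g(Q) = 5 + 2*Q (g(Q) = 2*Q + 5 = 5 + 2*Q)
P(Y, w) = 40 - 10*Y (P(Y, w) = -5*(-13 + (5 + 2*((-3 + 4)*(0 + Y)))) = -5*(-13 + (5 + 2*(1*Y))) = -5*(-13 + (5 + 2*Y)) = -5*(-8 + 2*Y) = 40 - 10*Y)
(-34*(-33))*P(44, K(0, 5)) = (-34*(-33))*(40 - 10*44) = 1122*(40 - 440) = 1122*(-400) = -448800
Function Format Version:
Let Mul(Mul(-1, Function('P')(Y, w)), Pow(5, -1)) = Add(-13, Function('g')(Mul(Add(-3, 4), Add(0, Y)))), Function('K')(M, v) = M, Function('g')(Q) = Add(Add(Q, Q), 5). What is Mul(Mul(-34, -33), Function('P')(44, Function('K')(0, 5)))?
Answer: -448800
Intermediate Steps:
Function('g')(Q) = Add(5, Mul(2, Q)) (Function('g')(Q) = Add(Mul(2, Q), 5) = Add(5, Mul(2, Q)))
Function('P')(Y, w) = Add(40, Mul(-10, Y)) (Function('P')(Y, w) = Mul(-5, Add(-13, Add(5, Mul(2, Mul(Add(-3, 4), Add(0, Y)))))) = Mul(-5, Add(-13, Add(5, Mul(2, Mul(1, Y))))) = Mul(-5, Add(-13, Add(5, Mul(2, Y)))) = Mul(-5, Add(-8, Mul(2, Y))) = Add(40, Mul(-10, Y)))
Mul(Mul(-34, -33), Function('P')(44, Function('K')(0, 5))) = Mul(Mul(-34, -33), Add(40, Mul(-10, 44))) = Mul(1122, Add(40, -440)) = Mul(1122, -400) = -448800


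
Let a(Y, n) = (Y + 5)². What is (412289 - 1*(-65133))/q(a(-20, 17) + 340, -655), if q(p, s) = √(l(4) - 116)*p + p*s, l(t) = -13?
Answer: -2842831/2204291 - 21701*I*√129/11021455 ≈ -1.2897 - 0.022363*I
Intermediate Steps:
a(Y, n) = (5 + Y)²
q(p, s) = p*s + I*p*√129 (q(p, s) = √(-13 - 116)*p + p*s = √(-129)*p + p*s = (I*√129)*p + p*s = I*p*√129 + p*s = p*s + I*p*√129)
(412289 - 1*(-65133))/q(a(-20, 17) + 340, -655) = (412289 - 1*(-65133))/((((5 - 20)² + 340)*(-655 + I*√129))) = (412289 + 65133)/((((-15)² + 340)*(-655 + I*√129))) = 477422/(((225 + 340)*(-655 + I*√129))) = 477422/((565*(-655 + I*√129))) = 477422/(-370075 + 565*I*√129)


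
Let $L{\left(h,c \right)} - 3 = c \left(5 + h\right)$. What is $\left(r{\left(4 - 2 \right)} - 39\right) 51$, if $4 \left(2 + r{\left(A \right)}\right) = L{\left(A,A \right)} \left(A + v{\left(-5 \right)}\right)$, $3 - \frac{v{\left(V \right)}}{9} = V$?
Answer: $\frac{27897}{2} \approx 13949.0$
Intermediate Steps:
$v{\left(V \right)} = 27 - 9 V$
$L{\left(h,c \right)} = 3 + c \left(5 + h\right)$
$r{\left(A \right)} = -2 + \frac{\left(72 + A\right) \left(3 + A^{2} + 5 A\right)}{4}$ ($r{\left(A \right)} = -2 + \frac{\left(3 + 5 A + A A\right) \left(A + \left(27 - -45\right)\right)}{4} = -2 + \frac{\left(3 + 5 A + A^{2}\right) \left(A + \left(27 + 45\right)\right)}{4} = -2 + \frac{\left(3 + A^{2} + 5 A\right) \left(A + 72\right)}{4} = -2 + \frac{\left(3 + A^{2} + 5 A\right) \left(72 + A\right)}{4} = -2 + \frac{\left(72 + A\right) \left(3 + A^{2} + 5 A\right)}{4}$)
$\left(r{\left(4 - 2 \right)} - 39\right) 51 = \left(\left(52 + \frac{\left(4 - 2\right)^{3}}{4} + \frac{77 \left(4 - 2\right)^{2}}{4} + \frac{363 \left(4 - 2\right)}{4}\right) - 39\right) 51 = \left(\left(52 + \frac{2^{3}}{4} + \frac{77 \cdot 2^{2}}{4} + \frac{363}{4} \cdot 2\right) - 39\right) 51 = \left(\left(52 + \frac{1}{4} \cdot 8 + \frac{77}{4} \cdot 4 + \frac{363}{2}\right) - 39\right) 51 = \left(\left(52 + 2 + 77 + \frac{363}{2}\right) - 39\right) 51 = \left(\frac{625}{2} - 39\right) 51 = \frac{547}{2} \cdot 51 = \frac{27897}{2}$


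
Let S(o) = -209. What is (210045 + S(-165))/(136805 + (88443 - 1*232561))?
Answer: -209836/7313 ≈ -28.694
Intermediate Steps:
(210045 + S(-165))/(136805 + (88443 - 1*232561)) = (210045 - 209)/(136805 + (88443 - 1*232561)) = 209836/(136805 + (88443 - 232561)) = 209836/(136805 - 144118) = 209836/(-7313) = 209836*(-1/7313) = -209836/7313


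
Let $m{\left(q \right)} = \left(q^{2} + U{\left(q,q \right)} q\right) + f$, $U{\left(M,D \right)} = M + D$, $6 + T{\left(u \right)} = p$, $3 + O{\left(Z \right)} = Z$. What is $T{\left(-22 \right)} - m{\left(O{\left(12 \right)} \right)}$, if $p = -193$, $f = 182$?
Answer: $-624$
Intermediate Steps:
$O{\left(Z \right)} = -3 + Z$
$T{\left(u \right)} = -199$ ($T{\left(u \right)} = -6 - 193 = -199$)
$U{\left(M,D \right)} = D + M$
$m{\left(q \right)} = 182 + 3 q^{2}$ ($m{\left(q \right)} = \left(q^{2} + \left(q + q\right) q\right) + 182 = \left(q^{2} + 2 q q\right) + 182 = \left(q^{2} + 2 q^{2}\right) + 182 = 3 q^{2} + 182 = 182 + 3 q^{2}$)
$T{\left(-22 \right)} - m{\left(O{\left(12 \right)} \right)} = -199 - \left(182 + 3 \left(-3 + 12\right)^{2}\right) = -199 - \left(182 + 3 \cdot 9^{2}\right) = -199 - \left(182 + 3 \cdot 81\right) = -199 - \left(182 + 243\right) = -199 - 425 = -624$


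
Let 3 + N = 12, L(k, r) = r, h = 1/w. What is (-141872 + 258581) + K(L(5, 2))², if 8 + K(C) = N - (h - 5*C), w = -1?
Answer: 116853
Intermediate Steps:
h = -1 (h = 1/(-1) = -1)
N = 9 (N = -3 + 12 = 9)
K(C) = 2 + 5*C (K(C) = -8 + (9 - (-1 - 5*C)) = -8 + (9 + (1 + 5*C)) = -8 + (10 + 5*C) = 2 + 5*C)
(-141872 + 258581) + K(L(5, 2))² = (-141872 + 258581) + (2 + 5*2)² = 116709 + (2 + 10)² = 116709 + 12² = 116709 + 144 = 116853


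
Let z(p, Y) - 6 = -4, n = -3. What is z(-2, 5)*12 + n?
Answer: 21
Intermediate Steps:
z(p, Y) = 2 (z(p, Y) = 6 - 4 = 2)
z(-2, 5)*12 + n = 2*12 - 3 = 24 - 3 = 21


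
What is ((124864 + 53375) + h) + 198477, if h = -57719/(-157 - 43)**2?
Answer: 15068582281/40000 ≈ 3.7671e+5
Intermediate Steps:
h = -57719/40000 (h = -57719/((-200)**2) = -57719/40000 ≈ -1.4430)
((124864 + 53375) + h) + 198477 = ((124864 + 53375) - 57719/40000) + 198477 = (178239 - 57719/40000) + 198477 = 7129502281/40000 + 198477 = 15068582281/40000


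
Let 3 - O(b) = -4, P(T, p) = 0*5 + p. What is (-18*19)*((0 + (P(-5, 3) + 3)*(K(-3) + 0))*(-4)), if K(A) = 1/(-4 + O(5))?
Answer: 2736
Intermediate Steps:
P(T, p) = p (P(T, p) = 0 + p = p)
O(b) = 7 (O(b) = 3 - 1*(-4) = 3 + 4 = 7)
K(A) = 1/3 (K(A) = 1/(-4 + 7) = 1/3)
(-18*19)*((0 + (P(-5, 3) + 3)*(K(-3) + 0))*(-4)) = (-18*19)*((0 + (3 + 3)*(1/3 + 0))*(-4)) = -342*(0 + 6*(1/3))*(-4) = -342*(0 + 2)*(-4) = -684*(-4) = -342*(-8) = 2736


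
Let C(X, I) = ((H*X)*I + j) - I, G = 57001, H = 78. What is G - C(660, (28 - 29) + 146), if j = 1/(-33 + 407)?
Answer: -2770387797/374 ≈ -7.4075e+6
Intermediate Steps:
j = 1/374 ≈ 0.0026738
C(X, I) = 1/374 - I + 78*I*X (C(X, I) = ((78*X)*I + 1/374) - I = (78*I*X + 1/374) - I = (1/374 + 78*I*X) - I = 1/374 - I + 78*I*X)
G - C(660, (28 - 29) + 146) = 57001 - (1/374 - ((28 - 29) + 146) + 78*((28 - 29) + 146)*660) = 57001 - (1/374 - (-1 + 146) + 78*(-1 + 146)*660) = 57001 - (1/374 - 1*145 + 78*145*660) = 57001 - (1/374 - 145 + 7464600) = 57001 - 1*2791706171/374 = 57001 - 2791706171/374 = -2770387797/374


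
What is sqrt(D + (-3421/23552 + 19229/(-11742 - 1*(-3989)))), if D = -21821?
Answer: I*sqrt(710594916237428043)/5706208 ≈ 147.73*I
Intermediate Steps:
sqrt(D + (-3421/23552 + 19229/(-11742 - 1*(-3989)))) = sqrt(-21821 + (-3421/23552 + 19229/(-11742 - 1*(-3989)))) = sqrt(-21821 + (-3421*1/23552 + 19229/(-11742 + 3989))) = sqrt(-21821 + (-3421/23552 + 19229/(-7753))) = sqrt(-21821 + (-3421/23552 + 19229*(-1/7753))) = sqrt(-21821 + (-3421/23552 - 19229/7753)) = sqrt(-21821 - 479404421/182598656) = sqrt(-3984964676997/182598656) = I*sqrt(710594916237428043)/5706208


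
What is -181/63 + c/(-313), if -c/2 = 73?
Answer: -47455/19719 ≈ -2.4066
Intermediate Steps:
c = -146 (c = -2*73 = -146)
-181/63 + c/(-313) = -181/63 - 146/(-313) = -181*1/63 - 146*(-1/313) = -181/63 + 146/313 = -47455/19719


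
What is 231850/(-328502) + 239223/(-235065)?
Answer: -22180842366/12869887105 ≈ -1.7235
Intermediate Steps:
231850/(-328502) + 239223/(-235065) = 231850*(-1/328502) + 239223*(-1/235065) = -115925/164251 - 79741/78355 = -22180842366/12869887105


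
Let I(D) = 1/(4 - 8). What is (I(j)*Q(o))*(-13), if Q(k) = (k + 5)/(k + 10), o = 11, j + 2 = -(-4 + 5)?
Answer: 52/21 ≈ 2.4762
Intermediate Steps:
j = -3 (j = -2 - (-4 + 5) = -2 - 1*1 = -2 - 1 = -3)
I(D) = -¼ (I(D) = 1/(-4) = -¼)
Q(k) = (5 + k)/(10 + k)
(I(j)*Q(o))*(-13) = -(5 + 11)/(4*(10 + 11))*(-13) = -16/(4*21)*(-13) = -16/84*(-13) = -¼*16/21*(-13) = -4/21*(-13) = 52/21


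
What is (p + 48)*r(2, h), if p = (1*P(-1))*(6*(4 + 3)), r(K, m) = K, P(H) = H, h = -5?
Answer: 12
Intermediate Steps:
p = -42 (p = (1*(-1))*(6*(4 + 3)) = -6*7 = -1*42 = -42)
(p + 48)*r(2, h) = (-42 + 48)*2 = 6*2 = 12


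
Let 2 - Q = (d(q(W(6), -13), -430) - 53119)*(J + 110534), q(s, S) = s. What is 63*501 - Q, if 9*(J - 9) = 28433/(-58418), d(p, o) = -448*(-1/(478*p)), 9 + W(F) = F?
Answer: -2213550804416076557/376971354 ≈ -5.8719e+9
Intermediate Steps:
W(F) = -9 + F
d(p, o) = 224/(239*p) (d(p, o) = -(-224)/(239*p) = 224/(239*p))
J = 4703425/525762 (J = 9 + (28433/(-58418))/9 = 9 + (28433*(-1/58418))/9 = 9 + (⅑)*(-28433/58418) = 9 - 28433/525762 = 4703425/525762 ≈ 8.9459)
Q = 2213562702762922859/376971354 (Q = 2 - (224/(239*(-9 + 6)) - 53119)*(4703425/525762 + 110534) = 2 - ((224/239)/(-3) - 53119)*58119280333/525762 = 2 - ((224/239)*(-⅓) - 53119)*58119280333/525762 = 2 - (-224/717 - 53119)*58119280333/525762 = 2 - (-38086547)*58119280333/(717*525762) = 2 - 1*(-2213562702008980151/376971354) = 2 + 2213562702008980151/376971354 = 2213562702762922859/376971354 ≈ 5.8720e+9)
63*501 - Q = 63*501 - 1*2213562702762922859/376971354 = 31563 - 2213562702762922859/376971354 = -2213550804416076557/376971354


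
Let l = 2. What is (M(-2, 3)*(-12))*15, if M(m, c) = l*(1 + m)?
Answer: 360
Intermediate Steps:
M(m, c) = 2 + 2*m (M(m, c) = 2*(1 + m) = 2 + 2*m)
(M(-2, 3)*(-12))*15 = ((2 + 2*(-2))*(-12))*15 = ((2 - 4)*(-12))*15 = -2*(-12)*15 = 24*15 = 360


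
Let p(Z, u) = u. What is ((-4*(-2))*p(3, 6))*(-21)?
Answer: -1008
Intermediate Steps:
((-4*(-2))*p(3, 6))*(-21) = (-4*(-2)*6)*(-21) = (8*6)*(-21) = 48*(-21) = -1008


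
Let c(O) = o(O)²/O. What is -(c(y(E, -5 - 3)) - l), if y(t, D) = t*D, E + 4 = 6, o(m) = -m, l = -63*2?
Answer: -110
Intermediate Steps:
l = -126
E = 2 (E = -4 + 6 = 2)
y(t, D) = D*t
c(O) = O (c(O) = (-O)²/O = O²/O = O)
-(c(y(E, -5 - 3)) - l) = -((-5 - 3)*2 - 1*(-126)) = -(-8*2 + 126) = -(-16 + 126) = -1*110 = -110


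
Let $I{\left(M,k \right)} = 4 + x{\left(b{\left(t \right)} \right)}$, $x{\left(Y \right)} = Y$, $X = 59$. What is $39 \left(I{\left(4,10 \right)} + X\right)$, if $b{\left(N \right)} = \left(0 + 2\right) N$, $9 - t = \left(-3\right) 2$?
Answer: $3627$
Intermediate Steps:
$t = 15$ ($t = 9 - \left(-3\right) 2 = 9 - -6 = 9 + 6 = 15$)
$b{\left(N \right)} = 2 N$
$I{\left(M,k \right)} = 34$ ($I{\left(M,k \right)} = 4 + 2 \cdot 15 = 4 + 30 = 34$)
$39 \left(I{\left(4,10 \right)} + X\right) = 39 \left(34 + 59\right) = 39 \cdot 93 = 3627$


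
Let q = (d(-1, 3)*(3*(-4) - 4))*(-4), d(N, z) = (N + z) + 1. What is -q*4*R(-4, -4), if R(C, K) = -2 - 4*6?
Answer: 19968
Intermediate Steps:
R(C, K) = -26 (R(C, K) = -2 - 24 = -26)
d(N, z) = 1 + N + z
q = 192 (q = ((1 - 1 + 3)*(3*(-4) - 4))*(-4) = (3*(-12 - 4))*(-4) = (3*(-16))*(-4) = -48*(-4) = 192)
-q*4*R(-4, -4) = -192*4*(-26) = -768*(-26) = -1*(-19968) = 19968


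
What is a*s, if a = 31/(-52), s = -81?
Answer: 2511/52 ≈ 48.288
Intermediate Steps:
a = -31/52 (a = 31*(-1/52) = -31/52 ≈ -0.59615)
a*s = -31/52*(-81) = 2511/52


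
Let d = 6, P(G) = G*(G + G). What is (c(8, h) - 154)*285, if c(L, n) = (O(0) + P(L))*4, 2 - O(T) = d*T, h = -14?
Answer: 104310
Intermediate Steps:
P(G) = 2*G² (P(G) = G*(2*G) = 2*G²)
O(T) = 2 - 6*T
c(L, n) = 8 + 8*L² (c(L, n) = ((2 - 6*0) + 2*L²)*4 = ((2 + 0) + 2*L²)*4 = (2 + 2*L²)*4 = 8 + 8*L²)
(c(8, h) - 154)*285 = ((8 + 8*8²) - 154)*285 = ((8 + 8*64) - 154)*285 = ((8 + 512) - 154)*285 = (520 - 154)*285 = 366*285 = 104310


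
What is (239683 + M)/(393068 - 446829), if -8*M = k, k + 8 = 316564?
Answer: -400227/107522 ≈ -3.7223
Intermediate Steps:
k = 316556 (k = -8 + 316564 = 316556)
M = -79139/2 (M = -1/8*316556 = -79139/2 ≈ -39570.)
(239683 + M)/(393068 - 446829) = (239683 - 79139/2)/(393068 - 446829) = (400227/2)/(-53761) = (400227/2)*(-1/53761) = -400227/107522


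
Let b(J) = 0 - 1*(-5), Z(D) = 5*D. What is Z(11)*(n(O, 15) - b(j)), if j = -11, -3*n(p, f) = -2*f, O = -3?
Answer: 275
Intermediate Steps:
n(p, f) = 2*f/3 (n(p, f) = -(-2)*f/3 = 2*f/3)
b(J) = 5 (b(J) = 0 + 5 = 5)
Z(11)*(n(O, 15) - b(j)) = (5*11)*((⅔)*15 - 1*5) = 55*(10 - 5) = 55*5 = 275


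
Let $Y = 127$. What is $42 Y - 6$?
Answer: $5328$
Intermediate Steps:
$42 Y - 6 = 42 \cdot 127 - 6 = 5334 - 6 = 5328$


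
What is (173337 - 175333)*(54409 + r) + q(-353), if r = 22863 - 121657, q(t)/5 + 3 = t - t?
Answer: 88592445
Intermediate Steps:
q(t) = -15 (q(t) = -15 + 5*(t - t) = -15 + 5*0 = -15 + 0 = -15)
r = -98794
(173337 - 175333)*(54409 + r) + q(-353) = (173337 - 175333)*(54409 - 98794) - 15 = -1996*(-44385) - 15 = 88592460 - 15 = 88592445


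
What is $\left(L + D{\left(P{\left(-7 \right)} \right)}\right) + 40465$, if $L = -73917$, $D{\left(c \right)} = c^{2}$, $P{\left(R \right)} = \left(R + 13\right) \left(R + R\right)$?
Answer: $-26396$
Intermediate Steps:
$P{\left(R \right)} = 2 R \left(13 + R\right)$ ($P{\left(R \right)} = \left(13 + R\right) 2 R = 2 R \left(13 + R\right)$)
$\left(L + D{\left(P{\left(-7 \right)} \right)}\right) + 40465 = \left(-73917 + \left(2 \left(-7\right) \left(13 - 7\right)\right)^{2}\right) + 40465 = \left(-73917 + \left(2 \left(-7\right) 6\right)^{2}\right) + 40465 = \left(-73917 + \left(-84\right)^{2}\right) + 40465 = \left(-73917 + 7056\right) + 40465 = -66861 + 40465 = -26396$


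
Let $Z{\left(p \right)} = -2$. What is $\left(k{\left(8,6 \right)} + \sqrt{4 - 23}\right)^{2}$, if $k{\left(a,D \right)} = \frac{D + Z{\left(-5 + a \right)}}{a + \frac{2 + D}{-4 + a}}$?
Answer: $- \frac{471}{25} + \frac{4 i \sqrt{19}}{5} \approx -18.84 + 3.4871 i$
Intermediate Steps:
$k{\left(a,D \right)} = \frac{-2 + D}{a + \frac{2 + D}{-4 + a}}$ ($k{\left(a,D \right)} = \frac{D - 2}{a + \frac{2 + D}{-4 + a}} = \frac{-2 + D}{a + \frac{2 + D}{-4 + a}}$)
$\left(k{\left(8,6 \right)} + \sqrt{4 - 23}\right)^{2} = \left(\frac{8 - 24 - 16 + 6 \cdot 8}{2 + 6 + 8^{2} - 32} + \sqrt{4 - 23}\right)^{2} = \left(\frac{8 - 24 - 16 + 48}{2 + 6 + 64 - 32} + \sqrt{-19}\right)^{2} = \left(\frac{1}{40} \cdot 16 + i \sqrt{19}\right)^{2} = \left(\frac{2}{5} + i \sqrt{19}\right)^{2}$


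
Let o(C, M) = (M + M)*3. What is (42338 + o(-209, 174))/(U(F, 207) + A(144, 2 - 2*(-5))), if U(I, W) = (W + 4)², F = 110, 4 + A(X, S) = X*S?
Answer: 43382/46245 ≈ 0.93809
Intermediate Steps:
A(X, S) = -4 + S*X (A(X, S) = -4 + X*S = -4 + S*X)
o(C, M) = 6*M (o(C, M) = (2*M)*3 = 6*M)
U(I, W) = (4 + W)²
(42338 + o(-209, 174))/(U(F, 207) + A(144, 2 - 2*(-5))) = (42338 + 6*174)/((4 + 207)² + (-4 + (2 - 2*(-5))*144)) = (42338 + 1044)/(211² + (-4 + (2 + 10)*144)) = 43382/(44521 + (-4 + 12*144)) = 43382/(44521 + (-4 + 1728)) = 43382/(44521 + 1724) = 43382/46245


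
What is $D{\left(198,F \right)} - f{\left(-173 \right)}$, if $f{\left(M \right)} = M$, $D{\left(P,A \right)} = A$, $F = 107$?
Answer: $280$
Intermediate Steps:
$D{\left(198,F \right)} - f{\left(-173 \right)} = 107 - -173 = 107 + 173 = 280$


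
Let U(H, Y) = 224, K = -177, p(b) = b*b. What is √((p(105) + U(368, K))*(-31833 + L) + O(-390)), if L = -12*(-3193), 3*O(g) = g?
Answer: √72927137 ≈ 8539.7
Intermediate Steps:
p(b) = b²
O(g) = g/3
L = 38316
√((p(105) + U(368, K))*(-31833 + L) + O(-390)) = √((105² + 224)*(-31833 + 38316) + (⅓)*(-390)) = √((11025 + 224)*6483 - 130) = √(11249*6483 - 130) = √(72927267 - 130) = √72927137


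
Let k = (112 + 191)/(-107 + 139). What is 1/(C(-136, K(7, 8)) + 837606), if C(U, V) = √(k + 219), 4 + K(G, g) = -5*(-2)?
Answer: 8934464/7483560650747 - 4*√14622/22450681952241 ≈ 1.1939e-6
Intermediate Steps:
k = 303/32 ≈ 9.4688
K(G, g) = 6 (K(G, g) = -4 - 5*(-2) = -4 + 10 = 6)
C(U, V) = √14622/8 (C(U, V) = √(303/32 + 219) = √(7311/32) = √14622/8)
1/(C(-136, K(7, 8)) + 837606) = 1/(√14622/8 + 837606) = 1/(837606 + √14622/8)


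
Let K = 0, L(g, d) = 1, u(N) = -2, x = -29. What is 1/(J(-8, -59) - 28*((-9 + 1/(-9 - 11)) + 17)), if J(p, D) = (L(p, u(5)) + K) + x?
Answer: -5/1253 ≈ -0.0039904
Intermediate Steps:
J(p, D) = -28 (J(p, D) = (1 + 0) - 29 = 1 - 29 = -28)
1/(J(-8, -59) - 28*((-9 + 1/(-9 - 11)) + 17)) = 1/(-28 - 28*((-9 + 1/(-9 - 11)) + 17)) = 1/(-28 - 28*((-9 + 1/(-20)) + 17)) = 1/(-28 - 28*((-9 - 1/20) + 17)) = 1/(-28 - 28*(-181/20 + 17)) = 1/(-28 - 28*159/20) = 1/(-28 - 1113/5) = 1/(-1253/5) = -5/1253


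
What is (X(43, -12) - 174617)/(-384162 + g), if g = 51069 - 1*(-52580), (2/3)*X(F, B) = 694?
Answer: 173576/280513 ≈ 0.61878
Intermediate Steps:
X(F, B) = 1041 (X(F, B) = (3/2)*694 = 1041)
g = 103649 (g = 51069 + 52580 = 103649)
(X(43, -12) - 174617)/(-384162 + g) = (1041 - 174617)/(-384162 + 103649) = -173576/(-280513) = -173576*(-1/280513) = 173576/280513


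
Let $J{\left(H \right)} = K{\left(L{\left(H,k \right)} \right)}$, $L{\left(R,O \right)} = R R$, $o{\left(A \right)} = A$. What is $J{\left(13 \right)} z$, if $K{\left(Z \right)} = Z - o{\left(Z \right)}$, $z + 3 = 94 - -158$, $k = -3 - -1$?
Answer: $0$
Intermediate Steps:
$k = -2$ ($k = -3 + 1 = -2$)
$z = 249$ ($z = -3 + \left(94 - -158\right) = -3 + \left(94 + 158\right) = -3 + 252 = 249$)
$L{\left(R,O \right)} = R^{2}$
$K{\left(Z \right)} = 0$ ($K{\left(Z \right)} = Z - Z = 0$)
$J{\left(H \right)} = 0$
$J{\left(13 \right)} z = 0 \cdot 249 = 0$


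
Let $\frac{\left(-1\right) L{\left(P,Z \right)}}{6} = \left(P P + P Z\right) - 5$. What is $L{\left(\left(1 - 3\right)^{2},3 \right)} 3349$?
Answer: $-462162$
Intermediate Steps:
$L{\left(P,Z \right)} = 30 - 6 P^{2} - 6 P Z$ ($L{\left(P,Z \right)} = - 6 \left(\left(P P + P Z\right) - 5\right) = - 6 \left(\left(P^{2} + P Z\right) - 5\right) = - 6 \left(-5 + P^{2} + P Z\right) = 30 - 6 P^{2} - 6 P Z$)
$L{\left(\left(1 - 3\right)^{2},3 \right)} 3349 = \left(30 - 6 \left(\left(1 - 3\right)^{2}\right)^{2} - 6 \left(1 - 3\right)^{2} \cdot 3\right) 3349 = \left(30 - 6 \left(\left(-2\right)^{2}\right)^{2} - 6 \left(-2\right)^{2} \cdot 3\right) 3349 = \left(30 - 6 \cdot 4^{2} - 24 \cdot 3\right) 3349 = \left(30 - 96 - 72\right) 3349 = \left(-138\right) 3349 = -462162$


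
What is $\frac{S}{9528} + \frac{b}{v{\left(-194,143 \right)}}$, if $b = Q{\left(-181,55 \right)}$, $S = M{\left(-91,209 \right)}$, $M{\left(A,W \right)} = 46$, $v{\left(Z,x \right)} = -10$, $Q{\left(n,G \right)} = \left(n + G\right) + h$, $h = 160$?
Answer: $- \frac{80873}{23820} \approx -3.3952$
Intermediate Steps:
$Q{\left(n,G \right)} = 160 + G + n$ ($Q{\left(n,G \right)} = \left(n + G\right) + 160 = \left(G + n\right) + 160 = 160 + G + n$)
$S = 46$
$b = 34$ ($b = 160 + 55 - 181 = 34$)
$\frac{S}{9528} + \frac{b}{v{\left(-194,143 \right)}} = \frac{46}{9528} + \frac{34}{-10} = 46 \cdot \frac{1}{9528} + 34 \left(- \frac{1}{10}\right) = \frac{23}{4764} - \frac{17}{5} = - \frac{80873}{23820}$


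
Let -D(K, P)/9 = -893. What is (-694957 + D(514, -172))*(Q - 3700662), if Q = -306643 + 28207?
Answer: 2733321998160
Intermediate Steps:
D(K, P) = 8037 (D(K, P) = -9*(-893) = 8037)
Q = -278436
(-694957 + D(514, -172))*(Q - 3700662) = (-694957 + 8037)*(-278436 - 3700662) = -686920*(-3979098) = 2733321998160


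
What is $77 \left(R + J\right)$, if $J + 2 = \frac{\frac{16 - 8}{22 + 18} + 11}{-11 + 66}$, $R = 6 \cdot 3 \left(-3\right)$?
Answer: $- \frac{107408}{25} \approx -4296.3$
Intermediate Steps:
$R = -54$ ($R = 18 \left(-3\right) = -54$)
$J = - \frac{494}{275}$ ($J = -2 + \frac{\frac{16 - 8}{22 + 18} + 11}{-11 + 66} = -2 + \frac{\frac{8}{40} + 11}{55} = -2 + \left(8 \cdot \frac{1}{40} + 11\right) \frac{1}{55} = -2 + \left(\frac{1}{5} + 11\right) \frac{1}{55} = -2 + \frac{56}{5} \cdot \frac{1}{55} = -2 + \frac{56}{275} = - \frac{494}{275} \approx -1.7964$)
$77 \left(R + J\right) = 77 \left(-54 - \frac{494}{275}\right) = 77 \left(- \frac{15344}{275}\right) = - \frac{107408}{25}$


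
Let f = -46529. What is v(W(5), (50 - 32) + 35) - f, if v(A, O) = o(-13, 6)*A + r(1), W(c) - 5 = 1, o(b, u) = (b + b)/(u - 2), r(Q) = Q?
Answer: 46491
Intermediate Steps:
o(b, u) = 2*b/(-2 + u) (o(b, u) = (2*b)/(-2 + u) = 2*b/(-2 + u))
W(c) = 6 (W(c) = 5 + 1 = 6)
v(A, O) = 1 - 13*A/2 (v(A, O) = (2*(-13)/(-2 + 6))*A + 1 = (2*(-13)/4)*A + 1 = (2*(-13)*(¼))*A + 1 = -13*A/2 + 1 = 1 - 13*A/2)
v(W(5), (50 - 32) + 35) - f = (1 - 13/2*6) - 1*(-46529) = (1 - 39) + 46529 = -38 + 46529 = 46491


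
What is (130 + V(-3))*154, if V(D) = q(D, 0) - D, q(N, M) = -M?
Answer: 20482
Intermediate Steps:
V(D) = -D (V(D) = -1*0 - D = 0 - D = -D)
(130 + V(-3))*154 = (130 - 1*(-3))*154 = (130 + 3)*154 = 133*154 = 20482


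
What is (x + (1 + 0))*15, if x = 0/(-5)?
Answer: 15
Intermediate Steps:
x = 0 (x = 0*(-⅕) = 0)
(x + (1 + 0))*15 = (0 + (1 + 0))*15 = (0 + 1)*15 = 1*15 = 15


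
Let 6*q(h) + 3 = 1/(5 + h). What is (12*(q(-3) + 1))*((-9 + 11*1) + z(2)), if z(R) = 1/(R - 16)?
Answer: 27/2 ≈ 13.500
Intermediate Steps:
q(h) = -½ + 1/(6*(5 + h))
z(R) = 1/(-16 + R)
(12*(q(-3) + 1))*((-9 + 11*1) + z(2)) = (12*((-14 - 3*(-3))/(6*(5 - 3)) + 1))*((-9 + 11*1) + 1/(-16 + 2)) = (12*((⅙)*(-14 + 9)/2 + 1))*((-9 + 11) + 1/(-14)) = (12*((⅙)*(½)*(-5) + 1))*(2 - 1/14) = (12*(-5/12 + 1))*(27/14) = (12*(7/12))*(27/14) = 7*(27/14) = 27/2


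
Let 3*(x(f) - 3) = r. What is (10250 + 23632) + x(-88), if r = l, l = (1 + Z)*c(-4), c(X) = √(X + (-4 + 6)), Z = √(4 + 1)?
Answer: 33885 + I*√2*(1 + √5)/3 ≈ 33885.0 + 1.5255*I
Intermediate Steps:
Z = √5 ≈ 2.2361
c(X) = √(2 + X) (c(X) = √(X + 2) = √(2 + X))
l = I*√2*(1 + √5) (l = (1 + √5)*√(2 - 4) = (1 + √5)*√(-2) = (1 + √5)*(I*√2) = I*√2*(1 + √5) ≈ 4.5765*I)
r = I*(√2 + √10) ≈ 4.5765*I
x(f) = 3 + I*(√2 + √10)/3 (x(f) = 3 + (I*(√2 + √10))/3 = 3 + I*(√2 + √10)/3)
(10250 + 23632) + x(-88) = (10250 + 23632) + (3 + I*√2*(1 + √5)/3) = 33882 + (3 + I*√2*(1 + √5)/3) = 33885 + I*√2*(1 + √5)/3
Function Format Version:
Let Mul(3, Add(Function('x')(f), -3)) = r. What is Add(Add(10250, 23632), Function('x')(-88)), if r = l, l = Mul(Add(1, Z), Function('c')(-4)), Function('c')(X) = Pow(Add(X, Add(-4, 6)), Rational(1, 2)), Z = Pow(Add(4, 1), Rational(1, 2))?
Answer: Add(33885, Mul(Rational(1, 3), I, Pow(2, Rational(1, 2)), Add(1, Pow(5, Rational(1, 2))))) ≈ Add(33885., Mul(1.5255, I))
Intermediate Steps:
Z = Pow(5, Rational(1, 2)) ≈ 2.2361
Function('c')(X) = Pow(Add(2, X), Rational(1, 2)) (Function('c')(X) = Pow(Add(X, 2), Rational(1, 2)) = Pow(Add(2, X), Rational(1, 2)))
l = Mul(I, Pow(2, Rational(1, 2)), Add(1, Pow(5, Rational(1, 2)))) (l = Mul(Add(1, Pow(5, Rational(1, 2))), Pow(Add(2, -4), Rational(1, 2))) = Mul(Add(1, Pow(5, Rational(1, 2))), Pow(-2, Rational(1, 2))) = Mul(Add(1, Pow(5, Rational(1, 2))), Mul(I, Pow(2, Rational(1, 2)))) = Mul(I, Pow(2, Rational(1, 2)), Add(1, Pow(5, Rational(1, 2)))) ≈ Mul(4.5765, I))
r = Mul(I, Add(Pow(2, Rational(1, 2)), Pow(10, Rational(1, 2)))) ≈ Mul(4.5765, I)
Function('x')(f) = Add(3, Mul(Rational(1, 3), I, Add(Pow(2, Rational(1, 2)), Pow(10, Rational(1, 2))))) (Function('x')(f) = Add(3, Mul(Rational(1, 3), Mul(I, Add(Pow(2, Rational(1, 2)), Pow(10, Rational(1, 2)))))) = Add(3, Mul(Rational(1, 3), I, Add(Pow(2, Rational(1, 2)), Pow(10, Rational(1, 2))))))
Add(Add(10250, 23632), Function('x')(-88)) = Add(Add(10250, 23632), Add(3, Mul(Rational(1, 3), I, Pow(2, Rational(1, 2)), Add(1, Pow(5, Rational(1, 2)))))) = Add(33882, Add(3, Mul(Rational(1, 3), I, Pow(2, Rational(1, 2)), Add(1, Pow(5, Rational(1, 2)))))) = Add(33885, Mul(Rational(1, 3), I, Pow(2, Rational(1, 2)), Add(1, Pow(5, Rational(1, 2)))))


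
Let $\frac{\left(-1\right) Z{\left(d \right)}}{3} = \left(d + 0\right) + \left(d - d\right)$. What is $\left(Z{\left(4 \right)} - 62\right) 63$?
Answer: $-4662$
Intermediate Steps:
$Z{\left(d \right)} = - 3 d$ ($Z{\left(d \right)} = - 3 \left(\left(d + 0\right) + \left(d - d\right)\right) = - 3 \left(d + 0\right) = - 3 d$)
$\left(Z{\left(4 \right)} - 62\right) 63 = \left(\left(-3\right) 4 - 62\right) 63 = \left(-12 - 62\right) 63 = \left(-74\right) 63 = -4662$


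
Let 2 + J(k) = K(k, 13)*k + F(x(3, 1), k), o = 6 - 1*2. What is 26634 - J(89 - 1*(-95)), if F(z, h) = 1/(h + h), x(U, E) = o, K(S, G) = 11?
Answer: 9057215/368 ≈ 24612.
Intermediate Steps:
o = 4 (o = 6 - 2 = 4)
x(U, E) = 4
F(z, h) = 1/(2*h)
J(k) = -2 + 1/(2*k) + 11*k (J(k) = -2 + (11*k + 1/(2*k)) = -2 + (1/(2*k) + 11*k) = -2 + 1/(2*k) + 11*k)
26634 - J(89 - 1*(-95)) = 26634 - (-2 + 1/(2*(89 - 1*(-95))) + 11*(89 - 1*(-95))) = 26634 - (-2 + 1/(2*(89 + 95)) + 11*(89 + 95)) = 26634 - (-2 + (½)/184 + 11*184) = 26634 - (-2 + (½)*(1/184) + 2024) = 26634 - (-2 + 1/368 + 2024) = 26634 - 1*744097/368 = 26634 - 744097/368 = 9057215/368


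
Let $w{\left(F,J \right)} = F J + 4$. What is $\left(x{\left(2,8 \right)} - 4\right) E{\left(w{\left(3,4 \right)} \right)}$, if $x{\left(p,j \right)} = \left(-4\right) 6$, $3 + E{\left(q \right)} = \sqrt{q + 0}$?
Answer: $-28$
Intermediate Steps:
$w{\left(F,J \right)} = 4 + F J$
$E{\left(q \right)} = -3 + \sqrt{q}$ ($E{\left(q \right)} = -3 + \sqrt{q + 0} = -3 + \sqrt{q}$)
$x{\left(p,j \right)} = -24$
$\left(x{\left(2,8 \right)} - 4\right) E{\left(w{\left(3,4 \right)} \right)} = \left(-24 - 4\right) \left(-3 + \sqrt{4 + 3 \cdot 4}\right) = - 28 \left(-3 + \sqrt{4 + 12}\right) = - 28 \left(-3 + \sqrt{16}\right) = - 28 \left(-3 + 4\right) = \left(-28\right) 1 = -28$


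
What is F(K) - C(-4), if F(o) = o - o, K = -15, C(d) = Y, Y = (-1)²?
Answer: -1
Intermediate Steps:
Y = 1
C(d) = 1
F(o) = 0
F(K) - C(-4) = 0 - 1*1 = 0 - 1 = -1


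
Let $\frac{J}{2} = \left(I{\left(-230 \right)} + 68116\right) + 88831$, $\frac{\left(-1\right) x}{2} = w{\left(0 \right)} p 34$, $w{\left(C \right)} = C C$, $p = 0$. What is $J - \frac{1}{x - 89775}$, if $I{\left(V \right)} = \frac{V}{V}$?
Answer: $\frac{28180013401}{89775} \approx 3.139 \cdot 10^{5}$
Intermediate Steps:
$I{\left(V \right)} = 1$
$w{\left(C \right)} = C^{2}$
$x = 0$ ($x = - 2 \cdot 0^{2} \cdot 0 \cdot 34 = - 2 \cdot 0 \cdot 0 \cdot 34 = - 2 \cdot 0 \cdot 34 = \left(-2\right) 0 = 0$)
$J = 313896$ ($J = 2 \left(\left(1 + 68116\right) + 88831\right) = 2 \left(68117 + 88831\right) = 2 \cdot 156948 = 313896$)
$J - \frac{1}{x - 89775} = 313896 - \frac{1}{0 - 89775} = 313896 - \frac{1}{-89775} = 313896 - - \frac{1}{89775} = 313896 + \frac{1}{89775} = \frac{28180013401}{89775}$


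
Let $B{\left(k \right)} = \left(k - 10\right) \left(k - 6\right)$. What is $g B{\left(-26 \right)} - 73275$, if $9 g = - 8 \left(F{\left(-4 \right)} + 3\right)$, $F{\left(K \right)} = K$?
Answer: $-72251$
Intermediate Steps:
$B{\left(k \right)} = \left(-10 + k\right) \left(-6 + k\right)$
$g = \frac{8}{9}$ ($g = \frac{\left(-8\right) \left(-4 + 3\right)}{9} = \frac{\left(-8\right) \left(-1\right)}{9} = \frac{1}{9} \cdot 8 = \frac{8}{9} \approx 0.88889$)
$g B{\left(-26 \right)} - 73275 = \frac{8 \left(60 + \left(-26\right)^{2} - -416\right)}{9} - 73275 = \frac{8 \left(60 + 676 + 416\right)}{9} - 73275 = \frac{8}{9} \cdot 1152 - 73275 = 1024 - 73275 = -72251$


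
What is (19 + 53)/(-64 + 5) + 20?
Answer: 1108/59 ≈ 18.780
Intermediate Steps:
(19 + 53)/(-64 + 5) + 20 = 72/(-59) + 20 = 72*(-1/59) + 20 = -72/59 + 20 = 1108/59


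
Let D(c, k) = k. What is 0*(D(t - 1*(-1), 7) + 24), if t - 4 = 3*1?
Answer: 0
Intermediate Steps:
t = 7 (t = 4 + 3*1 = 4 + 3 = 7)
0*(D(t - 1*(-1), 7) + 24) = 0*(7 + 24) = 0*31 = 0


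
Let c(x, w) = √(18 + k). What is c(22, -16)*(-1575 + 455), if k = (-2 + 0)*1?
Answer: -4480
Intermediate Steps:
k = -2 (k = -2*1 = -2)
c(x, w) = 4 (c(x, w) = √(18 - 2) = √16 = 4)
c(22, -16)*(-1575 + 455) = 4*(-1575 + 455) = 4*(-1120) = -4480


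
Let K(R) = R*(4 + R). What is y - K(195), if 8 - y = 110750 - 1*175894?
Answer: 26347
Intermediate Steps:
y = 65152 (y = 8 - (110750 - 1*175894) = 8 - (110750 - 175894) = 8 - 1*(-65144) = 8 + 65144 = 65152)
y - K(195) = 65152 - 195*(4 + 195) = 65152 - 195*199 = 65152 - 1*38805 = 65152 - 38805 = 26347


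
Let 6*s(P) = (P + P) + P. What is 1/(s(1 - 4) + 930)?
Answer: 2/1857 ≈ 0.0010770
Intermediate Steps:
s(P) = P/2 (s(P) = ((P + P) + P)/6 = (2*P + P)/6 = (3*P)/6 = P/2)
1/(s(1 - 4) + 930) = 1/((1 - 4)/2 + 930) = 1/((½)*(-3) + 930) = 1/(-3/2 + 930) = 1/(1857/2) = 2/1857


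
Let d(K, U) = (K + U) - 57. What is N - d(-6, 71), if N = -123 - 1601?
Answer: -1732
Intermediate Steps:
N = -1724
d(K, U) = -57 + K + U
N - d(-6, 71) = -1724 - (-57 - 6 + 71) = -1724 - 1*8 = -1724 - 8 = -1732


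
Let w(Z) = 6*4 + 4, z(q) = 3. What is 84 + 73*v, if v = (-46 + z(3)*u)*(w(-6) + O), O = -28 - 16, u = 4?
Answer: 39796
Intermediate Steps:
O = -44
w(Z) = 28 (w(Z) = 24 + 4 = 28)
v = 544 (v = (-46 + 3*4)*(28 - 44) = (-46 + 12)*(-16) = -34*(-16) = 544)
84 + 73*v = 84 + 73*544 = 84 + 39712 = 39796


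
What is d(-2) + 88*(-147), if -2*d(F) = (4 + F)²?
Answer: -12938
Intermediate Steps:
d(F) = -(4 + F)²/2
d(-2) + 88*(-147) = -(4 - 2)²/2 + 88*(-147) = -½*2² - 12936 = -½*4 - 12936 = -2 - 12936 = -12938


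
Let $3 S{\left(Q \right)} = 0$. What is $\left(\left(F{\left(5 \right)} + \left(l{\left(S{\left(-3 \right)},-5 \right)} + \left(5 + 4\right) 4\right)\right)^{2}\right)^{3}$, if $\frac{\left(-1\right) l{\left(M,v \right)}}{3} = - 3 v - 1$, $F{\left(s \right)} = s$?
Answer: $1$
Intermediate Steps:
$S{\left(Q \right)} = 0$ ($S{\left(Q \right)} = \frac{1}{3} \cdot 0 = 0$)
$l{\left(M,v \right)} = 3 + 9 v$ ($l{\left(M,v \right)} = - 3 \left(- 3 v - 1\right) = - 3 \left(-1 - 3 v\right) = 3 + 9 v$)
$\left(\left(F{\left(5 \right)} + \left(l{\left(S{\left(-3 \right)},-5 \right)} + \left(5 + 4\right) 4\right)\right)^{2}\right)^{3} = \left(\left(5 + \left(\left(3 + 9 \left(-5\right)\right) + \left(5 + 4\right) 4\right)\right)^{2}\right)^{3} = \left(\left(5 + \left(\left(3 - 45\right) + 9 \cdot 4\right)\right)^{2}\right)^{3} = \left(\left(5 + \left(-42 + 36\right)\right)^{2}\right)^{3} = \left(\left(5 - 6\right)^{2}\right)^{3} = \left(\left(-1\right)^{2}\right)^{3} = 1^{3} = 1$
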